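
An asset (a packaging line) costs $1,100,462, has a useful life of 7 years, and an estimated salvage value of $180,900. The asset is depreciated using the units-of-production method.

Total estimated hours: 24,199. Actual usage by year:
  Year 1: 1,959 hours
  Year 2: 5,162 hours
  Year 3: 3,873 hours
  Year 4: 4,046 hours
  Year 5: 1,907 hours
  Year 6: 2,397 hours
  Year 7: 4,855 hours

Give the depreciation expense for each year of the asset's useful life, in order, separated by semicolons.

Depreciable base = $1,100,462 − $180,900 = $919,562.
Rate = $919,562 / 24,199 hours = $38 per hour.
Year 1: 1,959 × $38 = $74,442. Book value $1,026,020.
Year 2: 5,162 × $38 = $196,156. Book value $829,864.
Year 3: 3,873 × $38 = $147,174. Book value $682,690.
Year 4: 4,046 × $38 = $153,748. Book value $528,942.
Year 5: 1,907 × $38 = $72,466. Book value $456,476.
Year 6: 2,397 × $38 = $91,086. Book value $365,390.
Year 7: 4,855 × $38 = $184,490. Book value $180,900.

$74,442; $196,156; $147,174; $153,748; $72,466; $91,086; $184,490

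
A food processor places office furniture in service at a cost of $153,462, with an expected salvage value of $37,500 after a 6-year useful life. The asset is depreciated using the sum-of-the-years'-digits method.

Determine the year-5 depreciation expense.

Depreciable base = $153,462 − $37,500 = $115,962.
Sum of the years' digits = 6+5+4+3+2+1 = 21.
Year 1: $115,962 × 6/21 = $33,132. Book value $120,330.
Year 2: $115,962 × 5/21 = $27,610. Book value $92,720.
Year 3: $115,962 × 4/21 = $22,088. Book value $70,632.
Year 4: $115,962 × 3/21 = $16,566. Book value $54,066.
Year 5: $115,962 × 2/21 = $11,044. Book value $43,022.

$11,044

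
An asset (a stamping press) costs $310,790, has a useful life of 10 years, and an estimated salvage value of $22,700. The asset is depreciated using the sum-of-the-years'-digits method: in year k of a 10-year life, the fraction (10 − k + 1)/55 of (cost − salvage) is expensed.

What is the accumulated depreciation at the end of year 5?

Depreciable base = $310,790 − $22,700 = $288,090.
Sum of the years' digits = 10+9+8+7+6+5+4+3+2+1 = 55.
Year 1: $288,090 × 10/55 = $52,380. Book value $258,410.
Year 2: $288,090 × 9/55 = $47,142. Book value $211,268.
Year 3: $288,090 × 8/55 = $41,904. Book value $169,364.
Year 4: $288,090 × 7/55 = $36,666. Book value $132,698.
Year 5: $288,090 × 6/55 = $31,428. Book value $101,270.
Accumulated through year 5 = $310,790 − $101,270 = $209,520.

$209,520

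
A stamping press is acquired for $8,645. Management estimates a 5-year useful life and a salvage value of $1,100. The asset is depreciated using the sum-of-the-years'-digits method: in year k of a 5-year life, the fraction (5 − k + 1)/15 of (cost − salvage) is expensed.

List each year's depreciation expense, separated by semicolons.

$2,515; $2,012; $1,509; $1,006; $503

Depreciable base = $8,645 − $1,100 = $7,545.
Sum of the years' digits = 5+4+3+2+1 = 15.
Year 1: $7,545 × 5/15 = $2,515. Book value $6,130.
Year 2: $7,545 × 4/15 = $2,012. Book value $4,118.
Year 3: $7,545 × 3/15 = $1,509. Book value $2,609.
Year 4: $7,545 × 2/15 = $1,006. Book value $1,603.
Year 5: $7,545 × 1/15 = $503. Book value $1,100.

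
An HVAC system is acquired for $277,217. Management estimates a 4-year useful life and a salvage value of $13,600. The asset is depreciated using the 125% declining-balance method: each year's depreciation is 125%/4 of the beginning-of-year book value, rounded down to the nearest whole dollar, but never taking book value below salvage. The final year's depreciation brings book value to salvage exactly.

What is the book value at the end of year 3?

$90,083

Depreciable base = $277,217 − $13,600 = $263,617.
Year 1: ⌊$277,217 × 125%/4⌋ = $86,630. Book value $190,587.
Year 2: ⌊$190,587 × 125%/4⌋ = $59,558. Book value $131,029.
Year 3: ⌊$131,029 × 125%/4⌋ = $40,946. Book value $90,083.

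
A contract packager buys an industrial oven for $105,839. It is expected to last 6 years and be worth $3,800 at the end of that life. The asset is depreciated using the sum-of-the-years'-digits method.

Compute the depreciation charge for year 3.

Depreciable base = $105,839 − $3,800 = $102,039.
Sum of the years' digits = 6+5+4+3+2+1 = 21.
Year 1: $102,039 × 6/21 = $29,154. Book value $76,685.
Year 2: $102,039 × 5/21 = $24,295. Book value $52,390.
Year 3: $102,039 × 4/21 = $19,436. Book value $32,954.

$19,436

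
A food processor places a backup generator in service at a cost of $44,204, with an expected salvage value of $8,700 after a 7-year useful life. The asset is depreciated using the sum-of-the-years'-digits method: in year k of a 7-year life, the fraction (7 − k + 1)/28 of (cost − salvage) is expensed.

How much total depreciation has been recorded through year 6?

Depreciable base = $44,204 − $8,700 = $35,504.
Sum of the years' digits = 7+6+5+4+3+2+1 = 28.
Year 1: $35,504 × 7/28 = $8,876. Book value $35,328.
Year 2: $35,504 × 6/28 = $7,608. Book value $27,720.
Year 3: $35,504 × 5/28 = $6,340. Book value $21,380.
Year 4: $35,504 × 4/28 = $5,072. Book value $16,308.
Year 5: $35,504 × 3/28 = $3,804. Book value $12,504.
Year 6: $35,504 × 2/28 = $2,536. Book value $9,968.
Accumulated through year 6 = $44,204 − $9,968 = $34,236.

$34,236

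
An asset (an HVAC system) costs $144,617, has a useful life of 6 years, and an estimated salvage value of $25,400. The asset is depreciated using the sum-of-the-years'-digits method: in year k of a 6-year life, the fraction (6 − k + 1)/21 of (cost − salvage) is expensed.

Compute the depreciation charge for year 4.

Depreciable base = $144,617 − $25,400 = $119,217.
Sum of the years' digits = 6+5+4+3+2+1 = 21.
Year 1: $119,217 × 6/21 = $34,062. Book value $110,555.
Year 2: $119,217 × 5/21 = $28,385. Book value $82,170.
Year 3: $119,217 × 4/21 = $22,708. Book value $59,462.
Year 4: $119,217 × 3/21 = $17,031. Book value $42,431.

$17,031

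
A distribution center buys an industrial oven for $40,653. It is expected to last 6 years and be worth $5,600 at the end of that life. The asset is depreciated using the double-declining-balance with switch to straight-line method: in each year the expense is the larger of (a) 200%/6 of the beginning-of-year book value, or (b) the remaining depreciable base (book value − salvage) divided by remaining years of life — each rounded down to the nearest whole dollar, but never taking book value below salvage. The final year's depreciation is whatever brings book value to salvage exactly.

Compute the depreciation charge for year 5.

Depreciable base = $40,653 − $5,600 = $35,053.
Year 1: DB = ⌊$40,653 × 200%/6⌋ = $13,551; SL = ⌊$35,053/6⌋ = $5,842 → take DB $13,551. Book value $27,102.
Year 2: DB = ⌊$27,102 × 200%/6⌋ = $9,034; SL = ⌊$21,502/5⌋ = $4,300 → take DB $9,034. Book value $18,068.
Year 3: DB = ⌊$18,068 × 200%/6⌋ = $6,022; SL = ⌊$12,468/4⌋ = $3,117 → take DB $6,022. Book value $12,046.
Year 4: DB = ⌊$12,046 × 200%/6⌋ = $4,015; SL = ⌊$6,446/3⌋ = $2,148 → take DB $4,015. Book value $8,031.
Year 5: DB = ⌊$8,031 × 200%/6⌋ = $2,677; SL = ⌊$2,431/2⌋ = $1,215 → take DB $2,677, capped at $2,431. Book value $5,600.

$2,431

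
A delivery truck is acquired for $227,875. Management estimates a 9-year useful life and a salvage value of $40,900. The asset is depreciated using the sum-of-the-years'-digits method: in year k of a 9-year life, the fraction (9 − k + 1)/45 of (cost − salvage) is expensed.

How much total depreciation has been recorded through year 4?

Depreciable base = $227,875 − $40,900 = $186,975.
Sum of the years' digits = 9+8+7+6+5+4+3+2+1 = 45.
Year 1: $186,975 × 9/45 = $37,395. Book value $190,480.
Year 2: $186,975 × 8/45 = $33,240. Book value $157,240.
Year 3: $186,975 × 7/45 = $29,085. Book value $128,155.
Year 4: $186,975 × 6/45 = $24,930. Book value $103,225.
Accumulated through year 4 = $227,875 − $103,225 = $124,650.

$124,650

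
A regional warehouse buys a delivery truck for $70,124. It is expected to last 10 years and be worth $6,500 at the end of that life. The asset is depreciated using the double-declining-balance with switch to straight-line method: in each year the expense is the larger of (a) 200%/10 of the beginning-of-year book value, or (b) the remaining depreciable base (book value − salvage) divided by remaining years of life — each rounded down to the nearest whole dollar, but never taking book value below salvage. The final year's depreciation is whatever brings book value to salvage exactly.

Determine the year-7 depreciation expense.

Depreciable base = $70,124 − $6,500 = $63,624.
Year 1: DB = ⌊$70,124 × 200%/10⌋ = $14,024; SL = ⌊$63,624/10⌋ = $6,362 → take DB $14,024. Book value $56,100.
Year 2: DB = ⌊$56,100 × 200%/10⌋ = $11,220; SL = ⌊$49,600/9⌋ = $5,511 → take DB $11,220. Book value $44,880.
Year 3: DB = ⌊$44,880 × 200%/10⌋ = $8,976; SL = ⌊$38,380/8⌋ = $4,797 → take DB $8,976. Book value $35,904.
Year 4: DB = ⌊$35,904 × 200%/10⌋ = $7,180; SL = ⌊$29,404/7⌋ = $4,200 → take DB $7,180. Book value $28,724.
Year 5: DB = ⌊$28,724 × 200%/10⌋ = $5,744; SL = ⌊$22,224/6⌋ = $3,704 → take DB $5,744. Book value $22,980.
Year 6: DB = ⌊$22,980 × 200%/10⌋ = $4,596; SL = ⌊$16,480/5⌋ = $3,296 → take DB $4,596. Book value $18,384.
Year 7: DB = ⌊$18,384 × 200%/10⌋ = $3,676; SL = ⌊$11,884/4⌋ = $2,971 → take DB $3,676. Book value $14,708.

$3,676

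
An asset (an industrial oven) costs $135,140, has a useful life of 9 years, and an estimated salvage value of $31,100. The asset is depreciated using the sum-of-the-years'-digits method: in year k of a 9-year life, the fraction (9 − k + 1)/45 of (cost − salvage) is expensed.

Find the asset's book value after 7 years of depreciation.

$38,036

Depreciable base = $135,140 − $31,100 = $104,040.
Sum of the years' digits = 9+8+7+6+5+4+3+2+1 = 45.
Year 1: $104,040 × 9/45 = $20,808. Book value $114,332.
Year 2: $104,040 × 8/45 = $18,496. Book value $95,836.
Year 3: $104,040 × 7/45 = $16,184. Book value $79,652.
Year 4: $104,040 × 6/45 = $13,872. Book value $65,780.
Year 5: $104,040 × 5/45 = $11,560. Book value $54,220.
Year 6: $104,040 × 4/45 = $9,248. Book value $44,972.
Year 7: $104,040 × 3/45 = $6,936. Book value $38,036.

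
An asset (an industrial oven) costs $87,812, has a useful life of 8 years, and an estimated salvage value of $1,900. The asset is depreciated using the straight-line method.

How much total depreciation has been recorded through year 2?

$21,478

Depreciable base = $87,812 − $1,900 = $85,912.
Annual expense = $85,912 / 8 = $10,739.
End of year 1: book value $77,073.
End of year 2: book value $66,334.
Accumulated through year 2 = $87,812 − $66,334 = $21,478.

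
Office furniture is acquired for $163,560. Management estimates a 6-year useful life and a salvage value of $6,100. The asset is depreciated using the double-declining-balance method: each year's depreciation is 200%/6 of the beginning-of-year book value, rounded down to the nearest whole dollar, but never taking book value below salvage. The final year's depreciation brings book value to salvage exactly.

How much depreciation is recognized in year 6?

Depreciable base = $163,560 − $6,100 = $157,460.
Year 1: ⌊$163,560 × 200%/6⌋ = $54,520. Book value $109,040.
Year 2: ⌊$109,040 × 200%/6⌋ = $36,346. Book value $72,694.
Year 3: ⌊$72,694 × 200%/6⌋ = $24,231. Book value $48,463.
Year 4: ⌊$48,463 × 200%/6⌋ = $16,154. Book value $32,309.
Year 5: ⌊$32,309 × 200%/6⌋ = $10,769. Book value $21,540.
Year 6 (final): $21,540 − $6,100 = $15,440. Book value $6,100.

$15,440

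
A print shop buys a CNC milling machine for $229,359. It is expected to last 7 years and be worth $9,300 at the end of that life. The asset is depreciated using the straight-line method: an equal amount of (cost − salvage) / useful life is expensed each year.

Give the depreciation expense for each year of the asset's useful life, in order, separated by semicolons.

$31,437; $31,437; $31,437; $31,437; $31,437; $31,437; $31,437

Depreciable base = $229,359 − $9,300 = $220,059.
Annual expense = $220,059 / 7 = $31,437.
End of year 1: book value $197,922.
End of year 2: book value $166,485.
End of year 3: book value $135,048.
End of year 4: book value $103,611.
End of year 5: book value $72,174.
End of year 6: book value $40,737.
End of year 7: book value $9,300.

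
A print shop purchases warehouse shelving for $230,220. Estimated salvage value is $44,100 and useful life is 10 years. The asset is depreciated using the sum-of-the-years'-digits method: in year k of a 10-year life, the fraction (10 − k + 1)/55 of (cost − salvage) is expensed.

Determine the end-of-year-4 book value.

Depreciable base = $230,220 − $44,100 = $186,120.
Sum of the years' digits = 10+9+8+7+6+5+4+3+2+1 = 55.
Year 1: $186,120 × 10/55 = $33,840. Book value $196,380.
Year 2: $186,120 × 9/55 = $30,456. Book value $165,924.
Year 3: $186,120 × 8/55 = $27,072. Book value $138,852.
Year 4: $186,120 × 7/55 = $23,688. Book value $115,164.

$115,164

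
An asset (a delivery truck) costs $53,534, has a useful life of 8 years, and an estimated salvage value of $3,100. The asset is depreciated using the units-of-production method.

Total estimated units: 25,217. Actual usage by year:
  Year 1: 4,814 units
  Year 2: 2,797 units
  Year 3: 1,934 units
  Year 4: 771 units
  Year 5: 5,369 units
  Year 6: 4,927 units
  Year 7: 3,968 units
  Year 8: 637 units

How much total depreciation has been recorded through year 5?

Depreciable base = $53,534 − $3,100 = $50,434.
Rate = $50,434 / 25,217 units = $2 per unit.
Year 1: 4,814 × $2 = $9,628. Book value $43,906.
Year 2: 2,797 × $2 = $5,594. Book value $38,312.
Year 3: 1,934 × $2 = $3,868. Book value $34,444.
Year 4: 771 × $2 = $1,542. Book value $32,902.
Year 5: 5,369 × $2 = $10,738. Book value $22,164.
Accumulated through year 5 = $53,534 − $22,164 = $31,370.

$31,370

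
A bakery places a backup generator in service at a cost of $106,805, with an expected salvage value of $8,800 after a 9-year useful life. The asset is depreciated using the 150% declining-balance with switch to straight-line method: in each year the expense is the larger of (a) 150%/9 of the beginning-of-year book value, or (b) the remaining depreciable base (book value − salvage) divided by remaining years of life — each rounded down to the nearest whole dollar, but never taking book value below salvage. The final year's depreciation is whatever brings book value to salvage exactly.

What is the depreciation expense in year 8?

Depreciable base = $106,805 − $8,800 = $98,005.
Year 1: DB = ⌊$106,805 × 150%/9⌋ = $17,800; SL = ⌊$98,005/9⌋ = $10,889 → take DB $17,800. Book value $89,005.
Year 2: DB = ⌊$89,005 × 150%/9⌋ = $14,834; SL = ⌊$80,205/8⌋ = $10,025 → take DB $14,834. Book value $74,171.
Year 3: DB = ⌊$74,171 × 150%/9⌋ = $12,361; SL = ⌊$65,371/7⌋ = $9,338 → take DB $12,361. Book value $61,810.
Year 4: DB = ⌊$61,810 × 150%/9⌋ = $10,301; SL = ⌊$53,010/6⌋ = $8,835 → take DB $10,301. Book value $51,509.
Year 5: DB = ⌊$51,509 × 150%/9⌋ = $8,584; SL = ⌊$42,709/5⌋ = $8,541 → take DB $8,584. Book value $42,925.
Year 6: DB = ⌊$42,925 × 150%/9⌋ = $7,154; SL = ⌊$34,125/4⌋ = $8,531 → take SL $8,531. Book value $34,394.
Year 7: DB = ⌊$34,394 × 150%/9⌋ = $5,732; SL = ⌊$25,594/3⌋ = $8,531 → take SL $8,531. Book value $25,863.
Year 8: DB = ⌊$25,863 × 150%/9⌋ = $4,310; SL = ⌊$17,063/2⌋ = $8,531 → take SL $8,531. Book value $17,332.

$8,531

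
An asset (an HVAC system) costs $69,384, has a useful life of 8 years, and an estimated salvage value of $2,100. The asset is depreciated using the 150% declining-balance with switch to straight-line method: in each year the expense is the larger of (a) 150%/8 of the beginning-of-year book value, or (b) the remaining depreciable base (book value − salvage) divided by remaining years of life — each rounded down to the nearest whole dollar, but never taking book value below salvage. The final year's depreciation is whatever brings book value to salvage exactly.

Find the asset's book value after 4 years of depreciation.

$30,194

Depreciable base = $69,384 − $2,100 = $67,284.
Year 1: DB = ⌊$69,384 × 150%/8⌋ = $13,009; SL = ⌊$67,284/8⌋ = $8,410 → take DB $13,009. Book value $56,375.
Year 2: DB = ⌊$56,375 × 150%/8⌋ = $10,570; SL = ⌊$54,275/7⌋ = $7,753 → take DB $10,570. Book value $45,805.
Year 3: DB = ⌊$45,805 × 150%/8⌋ = $8,588; SL = ⌊$43,705/6⌋ = $7,284 → take DB $8,588. Book value $37,217.
Year 4: DB = ⌊$37,217 × 150%/8⌋ = $6,978; SL = ⌊$35,117/5⌋ = $7,023 → take SL $7,023. Book value $30,194.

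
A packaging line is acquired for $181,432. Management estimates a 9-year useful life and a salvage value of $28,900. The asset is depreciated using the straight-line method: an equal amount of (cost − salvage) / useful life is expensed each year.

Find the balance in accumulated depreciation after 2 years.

$33,896

Depreciable base = $181,432 − $28,900 = $152,532.
Annual expense = $152,532 / 9 = $16,948.
End of year 1: book value $164,484.
End of year 2: book value $147,536.
Accumulated through year 2 = $181,432 − $147,536 = $33,896.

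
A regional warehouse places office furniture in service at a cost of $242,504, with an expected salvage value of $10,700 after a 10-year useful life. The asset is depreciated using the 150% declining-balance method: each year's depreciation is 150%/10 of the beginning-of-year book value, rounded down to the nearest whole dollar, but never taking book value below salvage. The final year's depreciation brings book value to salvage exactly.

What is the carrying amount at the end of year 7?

$77,743

Depreciable base = $242,504 − $10,700 = $231,804.
Year 1: ⌊$242,504 × 150%/10⌋ = $36,375. Book value $206,129.
Year 2: ⌊$206,129 × 150%/10⌋ = $30,919. Book value $175,210.
Year 3: ⌊$175,210 × 150%/10⌋ = $26,281. Book value $148,929.
Year 4: ⌊$148,929 × 150%/10⌋ = $22,339. Book value $126,590.
Year 5: ⌊$126,590 × 150%/10⌋ = $18,988. Book value $107,602.
Year 6: ⌊$107,602 × 150%/10⌋ = $16,140. Book value $91,462.
Year 7: ⌊$91,462 × 150%/10⌋ = $13,719. Book value $77,743.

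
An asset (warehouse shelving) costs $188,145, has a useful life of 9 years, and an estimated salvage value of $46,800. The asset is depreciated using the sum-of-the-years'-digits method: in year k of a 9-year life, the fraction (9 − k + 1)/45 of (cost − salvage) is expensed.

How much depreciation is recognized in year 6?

$12,564

Depreciable base = $188,145 − $46,800 = $141,345.
Sum of the years' digits = 9+8+7+6+5+4+3+2+1 = 45.
Year 1: $141,345 × 9/45 = $28,269. Book value $159,876.
Year 2: $141,345 × 8/45 = $25,128. Book value $134,748.
Year 3: $141,345 × 7/45 = $21,987. Book value $112,761.
Year 4: $141,345 × 6/45 = $18,846. Book value $93,915.
Year 5: $141,345 × 5/45 = $15,705. Book value $78,210.
Year 6: $141,345 × 4/45 = $12,564. Book value $65,646.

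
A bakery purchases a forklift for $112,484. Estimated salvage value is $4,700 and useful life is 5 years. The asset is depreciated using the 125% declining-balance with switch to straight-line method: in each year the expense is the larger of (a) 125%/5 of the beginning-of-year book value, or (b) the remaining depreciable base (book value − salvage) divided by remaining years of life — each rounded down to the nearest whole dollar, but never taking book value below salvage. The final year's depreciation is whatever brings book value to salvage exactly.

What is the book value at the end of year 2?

$63,273

Depreciable base = $112,484 − $4,700 = $107,784.
Year 1: DB = ⌊$112,484 × 125%/5⌋ = $28,121; SL = ⌊$107,784/5⌋ = $21,556 → take DB $28,121. Book value $84,363.
Year 2: DB = ⌊$84,363 × 125%/5⌋ = $21,090; SL = ⌊$79,663/4⌋ = $19,915 → take DB $21,090. Book value $63,273.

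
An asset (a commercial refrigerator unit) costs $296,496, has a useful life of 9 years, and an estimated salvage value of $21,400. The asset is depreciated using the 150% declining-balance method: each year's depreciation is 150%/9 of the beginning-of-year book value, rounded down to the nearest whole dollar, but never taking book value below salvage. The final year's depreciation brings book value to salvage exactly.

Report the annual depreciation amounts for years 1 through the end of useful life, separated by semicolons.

$49,416; $41,180; $34,316; $28,597; $23,831; $19,859; $16,549; $13,791; $47,557

Depreciable base = $296,496 − $21,400 = $275,096.
Year 1: ⌊$296,496 × 150%/9⌋ = $49,416. Book value $247,080.
Year 2: ⌊$247,080 × 150%/9⌋ = $41,180. Book value $205,900.
Year 3: ⌊$205,900 × 150%/9⌋ = $34,316. Book value $171,584.
Year 4: ⌊$171,584 × 150%/9⌋ = $28,597. Book value $142,987.
Year 5: ⌊$142,987 × 150%/9⌋ = $23,831. Book value $119,156.
Year 6: ⌊$119,156 × 150%/9⌋ = $19,859. Book value $99,297.
Year 7: ⌊$99,297 × 150%/9⌋ = $16,549. Book value $82,748.
Year 8: ⌊$82,748 × 150%/9⌋ = $13,791. Book value $68,957.
Year 9 (final): $68,957 − $21,400 = $47,557. Book value $21,400.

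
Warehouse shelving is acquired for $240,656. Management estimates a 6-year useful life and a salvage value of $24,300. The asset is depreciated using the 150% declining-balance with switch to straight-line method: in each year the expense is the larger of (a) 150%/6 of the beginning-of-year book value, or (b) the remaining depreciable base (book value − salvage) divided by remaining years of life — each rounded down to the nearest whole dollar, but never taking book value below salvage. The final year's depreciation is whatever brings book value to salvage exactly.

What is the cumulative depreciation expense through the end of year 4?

Depreciable base = $240,656 − $24,300 = $216,356.
Year 1: DB = ⌊$240,656 × 150%/6⌋ = $60,164; SL = ⌊$216,356/6⌋ = $36,059 → take DB $60,164. Book value $180,492.
Year 2: DB = ⌊$180,492 × 150%/6⌋ = $45,123; SL = ⌊$156,192/5⌋ = $31,238 → take DB $45,123. Book value $135,369.
Year 3: DB = ⌊$135,369 × 150%/6⌋ = $33,842; SL = ⌊$111,069/4⌋ = $27,767 → take DB $33,842. Book value $101,527.
Year 4: DB = ⌊$101,527 × 150%/6⌋ = $25,381; SL = ⌊$77,227/3⌋ = $25,742 → take SL $25,742. Book value $75,785.
Accumulated through year 4 = $240,656 − $75,785 = $164,871.

$164,871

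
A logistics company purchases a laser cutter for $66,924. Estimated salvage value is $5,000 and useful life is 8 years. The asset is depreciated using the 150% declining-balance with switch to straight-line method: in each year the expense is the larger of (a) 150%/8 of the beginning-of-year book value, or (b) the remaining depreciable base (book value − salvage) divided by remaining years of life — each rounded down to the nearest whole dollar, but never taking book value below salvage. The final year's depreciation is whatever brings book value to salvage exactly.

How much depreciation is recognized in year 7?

$6,042

Depreciable base = $66,924 − $5,000 = $61,924.
Year 1: DB = ⌊$66,924 × 150%/8⌋ = $12,548; SL = ⌊$61,924/8⌋ = $7,740 → take DB $12,548. Book value $54,376.
Year 2: DB = ⌊$54,376 × 150%/8⌋ = $10,195; SL = ⌊$49,376/7⌋ = $7,053 → take DB $10,195. Book value $44,181.
Year 3: DB = ⌊$44,181 × 150%/8⌋ = $8,283; SL = ⌊$39,181/6⌋ = $6,530 → take DB $8,283. Book value $35,898.
Year 4: DB = ⌊$35,898 × 150%/8⌋ = $6,730; SL = ⌊$30,898/5⌋ = $6,179 → take DB $6,730. Book value $29,168.
Year 5: DB = ⌊$29,168 × 150%/8⌋ = $5,469; SL = ⌊$24,168/4⌋ = $6,042 → take SL $6,042. Book value $23,126.
Year 6: DB = ⌊$23,126 × 150%/8⌋ = $4,336; SL = ⌊$18,126/3⌋ = $6,042 → take SL $6,042. Book value $17,084.
Year 7: DB = ⌊$17,084 × 150%/8⌋ = $3,203; SL = ⌊$12,084/2⌋ = $6,042 → take SL $6,042. Book value $11,042.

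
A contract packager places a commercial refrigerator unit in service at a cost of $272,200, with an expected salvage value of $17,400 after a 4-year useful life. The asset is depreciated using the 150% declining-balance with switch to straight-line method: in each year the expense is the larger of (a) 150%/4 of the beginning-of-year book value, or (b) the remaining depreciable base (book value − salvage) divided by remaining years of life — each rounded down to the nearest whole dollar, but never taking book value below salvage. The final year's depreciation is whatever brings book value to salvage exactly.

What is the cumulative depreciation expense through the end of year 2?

$165,871

Depreciable base = $272,200 − $17,400 = $254,800.
Year 1: DB = ⌊$272,200 × 150%/4⌋ = $102,075; SL = ⌊$254,800/4⌋ = $63,700 → take DB $102,075. Book value $170,125.
Year 2: DB = ⌊$170,125 × 150%/4⌋ = $63,796; SL = ⌊$152,725/3⌋ = $50,908 → take DB $63,796. Book value $106,329.
Accumulated through year 2 = $272,200 − $106,329 = $165,871.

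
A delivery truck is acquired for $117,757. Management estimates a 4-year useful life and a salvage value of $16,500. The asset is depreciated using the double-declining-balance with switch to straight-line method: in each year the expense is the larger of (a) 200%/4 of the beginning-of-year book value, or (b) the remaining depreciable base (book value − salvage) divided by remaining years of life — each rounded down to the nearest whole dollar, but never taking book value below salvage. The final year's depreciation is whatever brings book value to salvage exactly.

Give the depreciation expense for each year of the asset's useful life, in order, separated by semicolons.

$58,878; $29,439; $12,940; $0

Depreciable base = $117,757 − $16,500 = $101,257.
Year 1: DB = ⌊$117,757 × 200%/4⌋ = $58,878; SL = ⌊$101,257/4⌋ = $25,314 → take DB $58,878. Book value $58,879.
Year 2: DB = ⌊$58,879 × 200%/4⌋ = $29,439; SL = ⌊$42,379/3⌋ = $14,126 → take DB $29,439. Book value $29,440.
Year 3: DB = ⌊$29,440 × 200%/4⌋ = $14,720; SL = ⌊$12,940/2⌋ = $6,470 → take DB $14,720, capped at $12,940. Book value $16,500.
Year 4 (final): $16,500 − $16,500 = $0. Book value $16,500.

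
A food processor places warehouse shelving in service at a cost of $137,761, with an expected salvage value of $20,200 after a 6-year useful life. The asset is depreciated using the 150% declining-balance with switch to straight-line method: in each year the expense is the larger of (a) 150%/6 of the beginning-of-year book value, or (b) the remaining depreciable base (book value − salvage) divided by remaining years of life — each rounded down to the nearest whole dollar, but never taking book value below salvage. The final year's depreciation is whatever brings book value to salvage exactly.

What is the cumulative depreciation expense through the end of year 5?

$105,866

Depreciable base = $137,761 − $20,200 = $117,561.
Year 1: DB = ⌊$137,761 × 150%/6⌋ = $34,440; SL = ⌊$117,561/6⌋ = $19,593 → take DB $34,440. Book value $103,321.
Year 2: DB = ⌊$103,321 × 150%/6⌋ = $25,830; SL = ⌊$83,121/5⌋ = $16,624 → take DB $25,830. Book value $77,491.
Year 3: DB = ⌊$77,491 × 150%/6⌋ = $19,372; SL = ⌊$57,291/4⌋ = $14,322 → take DB $19,372. Book value $58,119.
Year 4: DB = ⌊$58,119 × 150%/6⌋ = $14,529; SL = ⌊$37,919/3⌋ = $12,639 → take DB $14,529. Book value $43,590.
Year 5: DB = ⌊$43,590 × 150%/6⌋ = $10,897; SL = ⌊$23,390/2⌋ = $11,695 → take SL $11,695. Book value $31,895.
Accumulated through year 5 = $137,761 − $31,895 = $105,866.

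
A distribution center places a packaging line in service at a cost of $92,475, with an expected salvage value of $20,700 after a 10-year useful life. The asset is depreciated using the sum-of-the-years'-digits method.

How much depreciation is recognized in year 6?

Depreciable base = $92,475 − $20,700 = $71,775.
Sum of the years' digits = 10+9+8+7+6+5+4+3+2+1 = 55.
Year 1: $71,775 × 10/55 = $13,050. Book value $79,425.
Year 2: $71,775 × 9/55 = $11,745. Book value $67,680.
Year 3: $71,775 × 8/55 = $10,440. Book value $57,240.
Year 4: $71,775 × 7/55 = $9,135. Book value $48,105.
Year 5: $71,775 × 6/55 = $7,830. Book value $40,275.
Year 6: $71,775 × 5/55 = $6,525. Book value $33,750.

$6,525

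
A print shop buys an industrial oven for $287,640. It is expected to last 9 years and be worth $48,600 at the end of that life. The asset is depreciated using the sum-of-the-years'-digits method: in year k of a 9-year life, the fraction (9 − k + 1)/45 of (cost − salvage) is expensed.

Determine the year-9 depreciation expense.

$5,312

Depreciable base = $287,640 − $48,600 = $239,040.
Sum of the years' digits = 9+8+7+6+5+4+3+2+1 = 45.
Year 1: $239,040 × 9/45 = $47,808. Book value $239,832.
Year 2: $239,040 × 8/45 = $42,496. Book value $197,336.
Year 3: $239,040 × 7/45 = $37,184. Book value $160,152.
Year 4: $239,040 × 6/45 = $31,872. Book value $128,280.
Year 5: $239,040 × 5/45 = $26,560. Book value $101,720.
Year 6: $239,040 × 4/45 = $21,248. Book value $80,472.
Year 7: $239,040 × 3/45 = $15,936. Book value $64,536.
Year 8: $239,040 × 2/45 = $10,624. Book value $53,912.
Year 9: $239,040 × 1/45 = $5,312. Book value $48,600.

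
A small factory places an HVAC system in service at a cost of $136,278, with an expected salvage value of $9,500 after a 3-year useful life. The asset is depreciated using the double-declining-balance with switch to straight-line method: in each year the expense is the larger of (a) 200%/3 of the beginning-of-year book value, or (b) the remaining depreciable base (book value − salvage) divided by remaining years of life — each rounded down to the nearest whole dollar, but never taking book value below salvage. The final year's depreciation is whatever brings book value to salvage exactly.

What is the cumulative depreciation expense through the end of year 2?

$121,136

Depreciable base = $136,278 − $9,500 = $126,778.
Year 1: DB = ⌊$136,278 × 200%/3⌋ = $90,852; SL = ⌊$126,778/3⌋ = $42,259 → take DB $90,852. Book value $45,426.
Year 2: DB = ⌊$45,426 × 200%/3⌋ = $30,284; SL = ⌊$35,926/2⌋ = $17,963 → take DB $30,284. Book value $15,142.
Accumulated through year 2 = $136,278 − $15,142 = $121,136.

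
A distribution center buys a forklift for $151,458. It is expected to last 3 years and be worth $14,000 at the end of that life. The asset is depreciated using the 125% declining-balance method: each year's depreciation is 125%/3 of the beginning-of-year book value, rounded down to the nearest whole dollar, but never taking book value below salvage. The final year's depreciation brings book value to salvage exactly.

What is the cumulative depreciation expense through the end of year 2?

$99,919

Depreciable base = $151,458 − $14,000 = $137,458.
Year 1: ⌊$151,458 × 125%/3⌋ = $63,107. Book value $88,351.
Year 2: ⌊$88,351 × 125%/3⌋ = $36,812. Book value $51,539.
Accumulated through year 2 = $151,458 − $51,539 = $99,919.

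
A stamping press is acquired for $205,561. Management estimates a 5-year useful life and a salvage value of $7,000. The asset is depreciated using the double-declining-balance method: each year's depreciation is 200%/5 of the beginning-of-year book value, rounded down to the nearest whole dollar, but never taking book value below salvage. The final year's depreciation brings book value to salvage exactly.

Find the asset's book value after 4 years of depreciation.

$26,642

Depreciable base = $205,561 − $7,000 = $198,561.
Year 1: ⌊$205,561 × 200%/5⌋ = $82,224. Book value $123,337.
Year 2: ⌊$123,337 × 200%/5⌋ = $49,334. Book value $74,003.
Year 3: ⌊$74,003 × 200%/5⌋ = $29,601. Book value $44,402.
Year 4: ⌊$44,402 × 200%/5⌋ = $17,760. Book value $26,642.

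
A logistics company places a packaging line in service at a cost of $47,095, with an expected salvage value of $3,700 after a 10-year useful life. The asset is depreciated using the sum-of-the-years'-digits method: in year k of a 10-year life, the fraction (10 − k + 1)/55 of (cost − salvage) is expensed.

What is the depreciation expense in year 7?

$3,156

Depreciable base = $47,095 − $3,700 = $43,395.
Sum of the years' digits = 10+9+8+7+6+5+4+3+2+1 = 55.
Year 1: $43,395 × 10/55 = $7,890. Book value $39,205.
Year 2: $43,395 × 9/55 = $7,101. Book value $32,104.
Year 3: $43,395 × 8/55 = $6,312. Book value $25,792.
Year 4: $43,395 × 7/55 = $5,523. Book value $20,269.
Year 5: $43,395 × 6/55 = $4,734. Book value $15,535.
Year 6: $43,395 × 5/55 = $3,945. Book value $11,590.
Year 7: $43,395 × 4/55 = $3,156. Book value $8,434.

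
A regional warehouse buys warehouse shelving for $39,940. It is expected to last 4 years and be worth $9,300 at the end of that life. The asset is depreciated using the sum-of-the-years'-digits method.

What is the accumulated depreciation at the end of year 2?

Depreciable base = $39,940 − $9,300 = $30,640.
Sum of the years' digits = 4+3+2+1 = 10.
Year 1: $30,640 × 4/10 = $12,256. Book value $27,684.
Year 2: $30,640 × 3/10 = $9,192. Book value $18,492.
Accumulated through year 2 = $39,940 − $18,492 = $21,448.

$21,448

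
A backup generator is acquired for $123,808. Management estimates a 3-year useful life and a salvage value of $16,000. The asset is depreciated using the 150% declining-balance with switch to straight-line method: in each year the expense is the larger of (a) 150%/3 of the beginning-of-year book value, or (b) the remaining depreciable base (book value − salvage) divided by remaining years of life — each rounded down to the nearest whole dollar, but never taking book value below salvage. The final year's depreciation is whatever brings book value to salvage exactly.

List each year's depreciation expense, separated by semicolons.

$61,904; $30,952; $14,952

Depreciable base = $123,808 − $16,000 = $107,808.
Year 1: DB = ⌊$123,808 × 150%/3⌋ = $61,904; SL = ⌊$107,808/3⌋ = $35,936 → take DB $61,904. Book value $61,904.
Year 2: DB = ⌊$61,904 × 150%/3⌋ = $30,952; SL = ⌊$45,904/2⌋ = $22,952 → take DB $30,952. Book value $30,952.
Year 3 (final): $30,952 − $16,000 = $14,952. Book value $16,000.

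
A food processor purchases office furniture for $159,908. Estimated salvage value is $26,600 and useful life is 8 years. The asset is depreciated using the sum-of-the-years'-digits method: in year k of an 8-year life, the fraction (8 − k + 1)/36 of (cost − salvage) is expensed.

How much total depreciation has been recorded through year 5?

Depreciable base = $159,908 − $26,600 = $133,308.
Sum of the years' digits = 8+7+6+5+4+3+2+1 = 36.
Year 1: $133,308 × 8/36 = $29,624. Book value $130,284.
Year 2: $133,308 × 7/36 = $25,921. Book value $104,363.
Year 3: $133,308 × 6/36 = $22,218. Book value $82,145.
Year 4: $133,308 × 5/36 = $18,515. Book value $63,630.
Year 5: $133,308 × 4/36 = $14,812. Book value $48,818.
Accumulated through year 5 = $159,908 − $48,818 = $111,090.

$111,090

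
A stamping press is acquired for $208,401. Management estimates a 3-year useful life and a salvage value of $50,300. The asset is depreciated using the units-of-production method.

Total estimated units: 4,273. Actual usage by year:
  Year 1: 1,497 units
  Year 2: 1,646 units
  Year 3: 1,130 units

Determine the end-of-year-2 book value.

$92,110

Depreciable base = $208,401 − $50,300 = $158,101.
Rate = $158,101 / 4,273 units = $37 per unit.
Year 1: 1,497 × $37 = $55,389. Book value $153,012.
Year 2: 1,646 × $37 = $60,902. Book value $92,110.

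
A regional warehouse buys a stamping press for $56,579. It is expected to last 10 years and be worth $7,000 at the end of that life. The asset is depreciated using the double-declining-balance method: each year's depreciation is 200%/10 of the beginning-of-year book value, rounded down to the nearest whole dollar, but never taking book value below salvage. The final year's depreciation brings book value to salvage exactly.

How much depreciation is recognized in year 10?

Depreciable base = $56,579 − $7,000 = $49,579.
Year 1: ⌊$56,579 × 200%/10⌋ = $11,315. Book value $45,264.
Year 2: ⌊$45,264 × 200%/10⌋ = $9,052. Book value $36,212.
Year 3: ⌊$36,212 × 200%/10⌋ = $7,242. Book value $28,970.
Year 4: ⌊$28,970 × 200%/10⌋ = $5,794. Book value $23,176.
Year 5: ⌊$23,176 × 200%/10⌋ = $4,635. Book value $18,541.
Year 6: ⌊$18,541 × 200%/10⌋ = $3,708. Book value $14,833.
Year 7: ⌊$14,833 × 200%/10⌋ = $2,966. Book value $11,867.
Year 8: ⌊$11,867 × 200%/10⌋ = $2,373. Book value $9,494.
Year 9: ⌊$9,494 × 200%/10⌋ = $1,898. Book value $7,596.
Year 10 (final): $7,596 − $7,000 = $596. Book value $7,000.

$596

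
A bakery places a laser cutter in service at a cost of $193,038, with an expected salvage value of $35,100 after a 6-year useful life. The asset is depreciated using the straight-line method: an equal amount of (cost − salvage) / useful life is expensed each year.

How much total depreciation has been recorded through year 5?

$131,615

Depreciable base = $193,038 − $35,100 = $157,938.
Annual expense = $157,938 / 6 = $26,323.
End of year 1: book value $166,715.
End of year 2: book value $140,392.
End of year 3: book value $114,069.
End of year 4: book value $87,746.
End of year 5: book value $61,423.
Accumulated through year 5 = $193,038 − $61,423 = $131,615.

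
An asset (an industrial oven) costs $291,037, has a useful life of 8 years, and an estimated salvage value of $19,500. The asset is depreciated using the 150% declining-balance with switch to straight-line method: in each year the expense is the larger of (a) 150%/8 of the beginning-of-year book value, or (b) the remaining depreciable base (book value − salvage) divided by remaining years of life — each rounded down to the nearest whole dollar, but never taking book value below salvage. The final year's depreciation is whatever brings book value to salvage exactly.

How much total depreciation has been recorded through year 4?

Depreciable base = $291,037 − $19,500 = $271,537.
Year 1: DB = ⌊$291,037 × 150%/8⌋ = $54,569; SL = ⌊$271,537/8⌋ = $33,942 → take DB $54,569. Book value $236,468.
Year 2: DB = ⌊$236,468 × 150%/8⌋ = $44,337; SL = ⌊$216,968/7⌋ = $30,995 → take DB $44,337. Book value $192,131.
Year 3: DB = ⌊$192,131 × 150%/8⌋ = $36,024; SL = ⌊$172,631/6⌋ = $28,771 → take DB $36,024. Book value $156,107.
Year 4: DB = ⌊$156,107 × 150%/8⌋ = $29,270; SL = ⌊$136,607/5⌋ = $27,321 → take DB $29,270. Book value $126,837.
Accumulated through year 4 = $291,037 − $126,837 = $164,200.

$164,200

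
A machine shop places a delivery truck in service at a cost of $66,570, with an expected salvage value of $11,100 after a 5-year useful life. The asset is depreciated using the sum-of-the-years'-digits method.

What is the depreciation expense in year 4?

$7,396

Depreciable base = $66,570 − $11,100 = $55,470.
Sum of the years' digits = 5+4+3+2+1 = 15.
Year 1: $55,470 × 5/15 = $18,490. Book value $48,080.
Year 2: $55,470 × 4/15 = $14,792. Book value $33,288.
Year 3: $55,470 × 3/15 = $11,094. Book value $22,194.
Year 4: $55,470 × 2/15 = $7,396. Book value $14,798.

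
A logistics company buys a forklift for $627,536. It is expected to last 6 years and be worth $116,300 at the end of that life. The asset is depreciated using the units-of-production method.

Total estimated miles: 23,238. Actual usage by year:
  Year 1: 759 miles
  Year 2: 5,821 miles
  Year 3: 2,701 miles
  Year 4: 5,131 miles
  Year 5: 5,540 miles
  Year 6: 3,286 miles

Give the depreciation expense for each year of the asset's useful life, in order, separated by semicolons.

Depreciable base = $627,536 − $116,300 = $511,236.
Rate = $511,236 / 23,238 miles = $22 per mile.
Year 1: 759 × $22 = $16,698. Book value $610,838.
Year 2: 5,821 × $22 = $128,062. Book value $482,776.
Year 3: 2,701 × $22 = $59,422. Book value $423,354.
Year 4: 5,131 × $22 = $112,882. Book value $310,472.
Year 5: 5,540 × $22 = $121,880. Book value $188,592.
Year 6: 3,286 × $22 = $72,292. Book value $116,300.

$16,698; $128,062; $59,422; $112,882; $121,880; $72,292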